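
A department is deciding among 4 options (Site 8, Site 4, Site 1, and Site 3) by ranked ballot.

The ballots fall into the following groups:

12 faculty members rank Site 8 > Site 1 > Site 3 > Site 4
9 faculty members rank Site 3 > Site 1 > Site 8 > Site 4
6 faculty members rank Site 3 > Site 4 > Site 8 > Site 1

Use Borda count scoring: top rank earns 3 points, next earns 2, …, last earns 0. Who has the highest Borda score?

Borda scores:
  Site 8: 12·3 + 9·1 + 6·1 = 51
  Site 4: 12·0 + 9·0 + 6·2 = 12
  Site 1: 12·2 + 9·2 + 6·0 = 42
  Site 3: 12·1 + 9·3 + 6·3 = 57
Site 3 has the highest total.

Site 3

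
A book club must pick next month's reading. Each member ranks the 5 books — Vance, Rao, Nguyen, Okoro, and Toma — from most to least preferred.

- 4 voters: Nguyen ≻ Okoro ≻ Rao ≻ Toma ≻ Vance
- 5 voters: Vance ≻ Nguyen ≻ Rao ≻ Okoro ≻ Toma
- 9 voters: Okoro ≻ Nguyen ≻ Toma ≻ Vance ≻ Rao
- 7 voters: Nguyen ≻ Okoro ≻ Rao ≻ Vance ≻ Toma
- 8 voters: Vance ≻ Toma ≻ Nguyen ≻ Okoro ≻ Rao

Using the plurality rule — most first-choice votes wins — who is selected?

Vance

First-place vote totals:
  Vance: 13
  Rao: 0
  Nguyen: 11
  Okoro: 9
  Toma: 0
Vance has the most first-place votes.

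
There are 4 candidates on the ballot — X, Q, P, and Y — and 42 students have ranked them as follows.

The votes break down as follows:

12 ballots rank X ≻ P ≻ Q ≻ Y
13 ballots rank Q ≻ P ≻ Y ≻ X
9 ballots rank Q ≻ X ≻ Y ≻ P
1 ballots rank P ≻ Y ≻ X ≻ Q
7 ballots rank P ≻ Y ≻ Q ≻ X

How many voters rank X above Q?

Ballots ranking X above Q: 12+1 = 13.
Ballots ranking Q above X: 13+9+7 = 29.
So 13 of 42 voters prefer X to Q.

13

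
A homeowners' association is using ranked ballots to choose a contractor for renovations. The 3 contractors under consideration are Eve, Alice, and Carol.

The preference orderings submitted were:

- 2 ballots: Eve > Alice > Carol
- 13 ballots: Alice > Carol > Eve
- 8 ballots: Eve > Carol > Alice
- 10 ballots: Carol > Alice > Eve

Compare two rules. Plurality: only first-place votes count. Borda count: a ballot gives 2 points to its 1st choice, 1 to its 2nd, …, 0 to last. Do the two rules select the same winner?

No

Plurality first-place counts: Eve 10, Alice 13, Carol 10 → Alice.
Borda totals: Eve 20, Alice 38, Carol 41 → Carol.
The two rules disagree: plurality picks Alice, Borda picks Carol.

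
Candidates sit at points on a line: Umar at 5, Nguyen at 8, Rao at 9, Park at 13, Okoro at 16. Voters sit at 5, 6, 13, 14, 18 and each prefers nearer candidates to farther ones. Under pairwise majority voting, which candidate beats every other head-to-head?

Park

With single-peaked preferences on a line, the Condorcet winner is the candidate closest to the median voter.
The median voter (position 13) is closest to Park at 13.
Check: Park vs Okoro — voters closer to Park: 4 of 5.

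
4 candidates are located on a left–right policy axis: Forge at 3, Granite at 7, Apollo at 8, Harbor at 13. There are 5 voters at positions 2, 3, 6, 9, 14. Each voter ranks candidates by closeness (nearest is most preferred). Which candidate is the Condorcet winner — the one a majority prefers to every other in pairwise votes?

Granite

With single-peaked preferences on a line, the Condorcet winner is the candidate closest to the median voter.
The median voter (position 6) is closest to Granite at 7.
Check: Granite vs Apollo — voters closer to Granite: 3 of 5.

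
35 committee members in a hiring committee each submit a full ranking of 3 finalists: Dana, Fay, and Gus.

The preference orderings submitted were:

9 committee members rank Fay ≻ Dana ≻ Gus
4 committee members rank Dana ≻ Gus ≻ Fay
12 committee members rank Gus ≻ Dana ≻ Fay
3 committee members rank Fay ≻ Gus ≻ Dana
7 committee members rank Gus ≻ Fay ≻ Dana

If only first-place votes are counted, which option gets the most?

Gus

First-place vote totals:
  Dana: 4
  Fay: 12
  Gus: 19
Gus has the most first-place votes.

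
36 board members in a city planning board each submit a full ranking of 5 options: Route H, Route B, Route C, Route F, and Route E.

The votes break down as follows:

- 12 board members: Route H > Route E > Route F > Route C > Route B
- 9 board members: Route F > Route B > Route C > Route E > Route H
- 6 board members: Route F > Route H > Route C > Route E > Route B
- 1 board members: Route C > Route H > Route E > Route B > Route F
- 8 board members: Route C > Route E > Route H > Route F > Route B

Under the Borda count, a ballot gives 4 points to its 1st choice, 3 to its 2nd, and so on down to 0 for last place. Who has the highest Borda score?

Borda scores:
  Route H: 12·4 + 9·0 + 6·3 + 3 + 8·2 = 85
  Route B: 12·0 + 9·3 + 6·0 + 1 + 8·0 = 28
  Route C: 12·1 + 9·2 + 6·2 + 4 + 8·4 = 78
  Route F: 12·2 + 9·4 + 6·4 + 0 + 8·1 = 92
  Route E: 12·3 + 9·1 + 6·1 + 2 + 8·3 = 77
Route F has the highest total.

Route F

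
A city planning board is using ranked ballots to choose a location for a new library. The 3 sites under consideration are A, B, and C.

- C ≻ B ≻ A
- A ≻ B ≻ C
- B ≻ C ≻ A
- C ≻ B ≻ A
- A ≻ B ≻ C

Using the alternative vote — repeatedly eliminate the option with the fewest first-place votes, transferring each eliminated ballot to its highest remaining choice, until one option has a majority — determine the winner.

C

Round 1: A 2, C 2, B 1. B has the fewest and is eliminated.
Round 2: C 3, A 2. C has a majority.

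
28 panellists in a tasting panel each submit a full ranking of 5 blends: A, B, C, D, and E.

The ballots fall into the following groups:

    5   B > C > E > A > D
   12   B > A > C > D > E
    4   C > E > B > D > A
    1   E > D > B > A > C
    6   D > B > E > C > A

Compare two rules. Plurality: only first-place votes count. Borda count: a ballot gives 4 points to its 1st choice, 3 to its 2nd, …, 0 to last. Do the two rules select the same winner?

Plurality first-place counts: A 0, B 17, C 4, D 6, E 1 → B.
Borda totals: A 42, B 96, C 61, D 43, E 38 → B.
The two rules agree on B.

Yes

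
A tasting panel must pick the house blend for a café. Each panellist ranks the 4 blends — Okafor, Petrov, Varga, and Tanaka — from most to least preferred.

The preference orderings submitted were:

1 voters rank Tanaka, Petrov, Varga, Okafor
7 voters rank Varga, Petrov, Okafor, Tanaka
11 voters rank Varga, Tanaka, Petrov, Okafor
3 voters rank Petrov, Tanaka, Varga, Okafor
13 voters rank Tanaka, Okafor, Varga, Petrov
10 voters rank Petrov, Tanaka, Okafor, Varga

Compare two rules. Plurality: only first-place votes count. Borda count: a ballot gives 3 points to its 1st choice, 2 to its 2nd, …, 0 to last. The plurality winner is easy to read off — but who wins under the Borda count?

Plurality first-place counts: Okafor 0, Petrov 13, Varga 18, Tanaka 14 → Varga.
Borda totals: Okafor 43, Petrov 66, Varga 71, Tanaka 90 → Tanaka.

Tanaka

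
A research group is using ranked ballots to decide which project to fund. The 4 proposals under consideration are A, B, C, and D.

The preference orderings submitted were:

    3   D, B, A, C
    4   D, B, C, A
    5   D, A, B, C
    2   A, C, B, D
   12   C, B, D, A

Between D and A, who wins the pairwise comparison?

D

Ballots ranking D above A: 3+4+5+12 = 24.
Ballots ranking A above D: 2.
D wins the head-to-head, 24–2.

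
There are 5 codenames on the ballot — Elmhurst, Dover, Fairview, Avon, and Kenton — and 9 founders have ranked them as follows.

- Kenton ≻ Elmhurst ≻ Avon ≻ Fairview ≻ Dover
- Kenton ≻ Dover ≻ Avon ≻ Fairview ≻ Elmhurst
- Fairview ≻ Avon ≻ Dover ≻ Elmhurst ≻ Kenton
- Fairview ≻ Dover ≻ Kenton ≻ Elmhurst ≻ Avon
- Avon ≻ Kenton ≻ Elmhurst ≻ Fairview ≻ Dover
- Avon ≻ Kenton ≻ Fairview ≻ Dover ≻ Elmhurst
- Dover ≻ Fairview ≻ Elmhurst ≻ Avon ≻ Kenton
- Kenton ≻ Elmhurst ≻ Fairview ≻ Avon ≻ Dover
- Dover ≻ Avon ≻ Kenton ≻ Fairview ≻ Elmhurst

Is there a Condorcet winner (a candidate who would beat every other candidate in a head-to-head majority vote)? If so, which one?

Head-to-head results (9 voters total):
Elmhurst vs Dover: Dover wins 6–3.
Elmhurst vs Fairview: Fairview wins 6–3.
Elmhurst vs Avon: Avon wins 5–4.
Elmhurst vs Kenton: Kenton wins 7–2.
Dover vs Fairview: Fairview wins 6–3.
Dover vs Avon: Avon wins 5–4.
Dover vs Kenton: Kenton wins 5–4.
Fairview vs Avon: Avon wins 5–4.
Fairview vs Kenton: Kenton wins 6–3.
Avon vs Kenton: Avon wins 5–4.
Avon beats each rival — Elmhurst (5–4), Dover (5–4), Fairview (5–4), Kenton (5–4) — so Avon is the Condorcet winner.

Avon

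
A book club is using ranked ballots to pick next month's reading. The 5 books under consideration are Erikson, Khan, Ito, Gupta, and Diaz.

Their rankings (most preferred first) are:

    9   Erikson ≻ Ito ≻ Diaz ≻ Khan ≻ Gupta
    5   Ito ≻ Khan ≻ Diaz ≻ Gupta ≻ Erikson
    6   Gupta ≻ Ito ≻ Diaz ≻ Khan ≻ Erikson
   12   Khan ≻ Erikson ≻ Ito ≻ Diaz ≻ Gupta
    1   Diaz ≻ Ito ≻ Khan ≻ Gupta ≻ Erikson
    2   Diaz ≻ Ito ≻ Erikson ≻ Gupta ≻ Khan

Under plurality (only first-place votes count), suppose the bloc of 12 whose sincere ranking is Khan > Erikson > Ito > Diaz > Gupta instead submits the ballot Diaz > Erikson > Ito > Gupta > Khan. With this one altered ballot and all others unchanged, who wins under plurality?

First-place totals with the altered ballot: Erikson 9, Khan 0, Ito 5, Gupta 6, Diaz 15.
The switch changes the winner from Khan to Diaz.

Diaz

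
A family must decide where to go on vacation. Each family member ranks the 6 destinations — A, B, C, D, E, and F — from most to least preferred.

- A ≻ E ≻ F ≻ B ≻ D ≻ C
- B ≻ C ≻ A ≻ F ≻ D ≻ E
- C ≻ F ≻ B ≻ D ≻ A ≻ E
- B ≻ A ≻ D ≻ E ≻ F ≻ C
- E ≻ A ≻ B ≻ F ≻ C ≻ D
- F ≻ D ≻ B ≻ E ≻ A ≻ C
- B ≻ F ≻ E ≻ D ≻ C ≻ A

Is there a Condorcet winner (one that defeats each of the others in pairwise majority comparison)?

Yes

Head-to-head results (7 voters total):
A vs B: B wins 5–2.
A vs C: A wins 4–3.
A vs D: A wins 4–3.
A vs E: A wins 4–3.
A vs F: A wins 4–3.
B vs C: B wins 6–1.
B vs D: B wins 6–1.
B vs E: B wins 5–2.
B vs F: B wins 4–3.
C vs D: D wins 4–3.
C vs E: E wins 5–2.
C vs F: F wins 5–2.
D vs E: D wins 4–3.
D vs F: F wins 6–1.
E vs F: F wins 4–3.
B beats each rival — A (5–2), C (6–1), D (6–1), E (5–2), F (4–3) — so B is the Condorcet winner.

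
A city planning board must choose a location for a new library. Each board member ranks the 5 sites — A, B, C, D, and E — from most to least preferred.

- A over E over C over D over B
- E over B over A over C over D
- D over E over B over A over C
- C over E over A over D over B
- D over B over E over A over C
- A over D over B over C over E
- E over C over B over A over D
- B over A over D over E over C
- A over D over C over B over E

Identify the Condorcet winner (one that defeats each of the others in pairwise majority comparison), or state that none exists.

None — there is no Condorcet winner

Head-to-head results (9 voters total):
A vs B: B wins 5–4.
A vs C: A wins 7–2.
A vs D: A wins 7–2.
A vs E: E wins 5–4.
B vs C: B wins 5–4.
B vs D: D wins 6–3.
B vs E: E wins 5–4.
C vs D: D wins 5–4.
C vs E: E wins 6–3.
D vs E: D wins 5–4.
No candidate beats all others: A beats D beats B beats A, a majority cycle.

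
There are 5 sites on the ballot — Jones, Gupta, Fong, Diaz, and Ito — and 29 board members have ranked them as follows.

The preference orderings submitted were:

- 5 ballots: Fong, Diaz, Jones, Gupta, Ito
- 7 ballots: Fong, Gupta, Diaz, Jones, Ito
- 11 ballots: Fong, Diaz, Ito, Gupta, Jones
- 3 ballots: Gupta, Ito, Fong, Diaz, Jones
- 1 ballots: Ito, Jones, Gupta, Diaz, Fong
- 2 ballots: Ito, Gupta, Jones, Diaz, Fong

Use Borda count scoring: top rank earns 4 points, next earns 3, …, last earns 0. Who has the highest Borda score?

Borda scores:
  Jones: 5·2 + 7·1 + 11·0 + 3·0 + 3 + 2·2 = 24
  Gupta: 5·1 + 7·3 + 11·1 + 3·4 + 2 + 2·3 = 57
  Fong: 5·4 + 7·4 + 11·4 + 3·2 + 0 + 2·0 = 98
  Diaz: 5·3 + 7·2 + 11·3 + 3·1 + 1 + 2·1 = 68
  Ito: 5·0 + 7·0 + 11·2 + 3·3 + 4 + 2·4 = 43
Fong has the highest total.

Fong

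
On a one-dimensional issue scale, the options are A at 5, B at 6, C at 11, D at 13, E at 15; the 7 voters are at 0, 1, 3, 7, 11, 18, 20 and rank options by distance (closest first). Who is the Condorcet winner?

With single-peaked preferences on a line, the Condorcet winner is the candidate closest to the median voter.
The median voter (position 7) is closest to B at 6.
Check: B vs D — voters closer to B: 4 of 7.

B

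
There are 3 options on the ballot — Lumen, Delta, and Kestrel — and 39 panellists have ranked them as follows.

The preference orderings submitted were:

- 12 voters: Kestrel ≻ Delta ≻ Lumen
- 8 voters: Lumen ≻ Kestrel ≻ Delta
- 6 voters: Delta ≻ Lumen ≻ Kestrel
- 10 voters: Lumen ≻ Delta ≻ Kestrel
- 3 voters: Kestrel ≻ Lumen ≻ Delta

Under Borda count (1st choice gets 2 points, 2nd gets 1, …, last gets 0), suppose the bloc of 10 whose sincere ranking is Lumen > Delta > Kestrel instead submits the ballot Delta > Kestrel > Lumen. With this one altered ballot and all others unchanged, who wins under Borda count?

Kestrel

Borda totals with the altered ballot: Lumen 25, Delta 44, Kestrel 48.
The switch changes the winner from Lumen to Kestrel.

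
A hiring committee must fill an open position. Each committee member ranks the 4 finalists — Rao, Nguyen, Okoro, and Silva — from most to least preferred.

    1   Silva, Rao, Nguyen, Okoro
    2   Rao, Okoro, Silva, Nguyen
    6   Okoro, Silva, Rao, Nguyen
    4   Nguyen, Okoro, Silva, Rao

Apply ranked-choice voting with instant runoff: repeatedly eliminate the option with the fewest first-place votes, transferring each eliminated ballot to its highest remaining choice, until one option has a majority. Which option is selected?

Okoro

Round 1: Okoro 6, Nguyen 4, Rao 2, Silva 1. Silva has the fewest and is eliminated.
Round 2: Okoro 6, Nguyen 4, Rao 3. Rao has the fewest and is eliminated.
Round 3: Okoro 8, Nguyen 5. Okoro has a majority.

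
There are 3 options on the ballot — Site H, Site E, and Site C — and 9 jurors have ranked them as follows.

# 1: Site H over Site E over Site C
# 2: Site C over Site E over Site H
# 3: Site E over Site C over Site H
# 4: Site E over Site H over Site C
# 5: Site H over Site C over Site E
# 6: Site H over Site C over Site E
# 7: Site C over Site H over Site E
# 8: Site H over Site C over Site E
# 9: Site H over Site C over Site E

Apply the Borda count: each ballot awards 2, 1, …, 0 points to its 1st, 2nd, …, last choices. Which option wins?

Site H

Borda scores:
  Site H: 2 + 0 + 0 + 1 + 2 + 2 + 1 + 2 + 2 = 12
  Site E: 1 + 1 + 2 + 2 + 0 + 0 + 0 + 0 + 0 = 6
  Site C: 0 + 2 + 1 + 0 + 1 + 1 + 2 + 1 + 1 = 9
Site H has the highest total.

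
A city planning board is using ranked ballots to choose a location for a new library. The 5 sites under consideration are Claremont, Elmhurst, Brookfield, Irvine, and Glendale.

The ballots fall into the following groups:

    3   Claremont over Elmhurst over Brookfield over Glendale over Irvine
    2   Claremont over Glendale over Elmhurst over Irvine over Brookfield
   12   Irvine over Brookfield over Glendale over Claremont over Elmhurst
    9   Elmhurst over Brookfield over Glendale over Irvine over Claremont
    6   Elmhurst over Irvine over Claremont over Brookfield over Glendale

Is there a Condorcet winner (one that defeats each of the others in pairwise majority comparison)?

Head-to-head results (32 voters total):
Claremont vs Elmhurst: Claremont wins 17–15.
Claremont vs Brookfield: Brookfield wins 21–11.
Claremont vs Irvine: Irvine wins 27–5.
Claremont vs Glendale: Glendale wins 21–11.
Elmhurst vs Brookfield: Elmhurst wins 20–12.
Elmhurst vs Irvine: Elmhurst wins 20–12.
Elmhurst vs Glendale: Elmhurst wins 18–14.
Brookfield vs Irvine: Irvine wins 20–12.
Brookfield vs Glendale: Brookfield wins 30–2.
Irvine vs Glendale: Irvine wins 18–14.
No candidate beats all others: Claremont beats Elmhurst beats Brookfield beats Claremont, a majority cycle.

No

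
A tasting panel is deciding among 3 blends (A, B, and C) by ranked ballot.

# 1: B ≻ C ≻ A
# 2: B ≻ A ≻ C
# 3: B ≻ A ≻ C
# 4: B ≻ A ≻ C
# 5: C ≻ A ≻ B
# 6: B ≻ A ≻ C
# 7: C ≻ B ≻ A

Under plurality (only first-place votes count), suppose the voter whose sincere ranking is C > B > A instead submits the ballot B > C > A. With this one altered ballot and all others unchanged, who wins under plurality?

B

First-place totals with the altered ballot: A 0, B 6, C 1.
The winner is unchanged: still B.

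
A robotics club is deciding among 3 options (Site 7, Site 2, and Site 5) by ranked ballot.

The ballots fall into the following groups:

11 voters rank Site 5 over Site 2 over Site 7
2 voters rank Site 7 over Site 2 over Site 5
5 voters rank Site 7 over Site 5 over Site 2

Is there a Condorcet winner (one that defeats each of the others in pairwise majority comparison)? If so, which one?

Site 5

Head-to-head results (18 voters total):
Site 7 vs Site 2: Site 2 wins 11–7.
Site 7 vs Site 5: Site 5 wins 11–7.
Site 2 vs Site 5: Site 5 wins 16–2.
Site 5 beats each rival — Site 7 (11–7), Site 2 (16–2) — so Site 5 is the Condorcet winner.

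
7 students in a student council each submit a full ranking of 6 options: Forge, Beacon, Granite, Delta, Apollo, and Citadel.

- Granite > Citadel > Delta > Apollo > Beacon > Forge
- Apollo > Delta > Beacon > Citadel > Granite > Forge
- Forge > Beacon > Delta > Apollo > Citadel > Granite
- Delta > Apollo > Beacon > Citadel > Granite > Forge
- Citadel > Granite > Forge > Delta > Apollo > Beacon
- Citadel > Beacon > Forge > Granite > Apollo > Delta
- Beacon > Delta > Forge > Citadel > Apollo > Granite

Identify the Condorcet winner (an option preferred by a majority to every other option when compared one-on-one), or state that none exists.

Head-to-head results (7 voters total):
Forge vs Beacon: Beacon wins 5–2.
Forge vs Granite: Granite wins 4–3.
Forge vs Delta: Delta wins 4–3.
Forge vs Apollo: Forge wins 4–3.
Forge vs Citadel: Citadel wins 5–2.
Beacon vs Granite: Beacon wins 5–2.
Beacon vs Delta: Delta wins 4–3.
Beacon vs Apollo: Apollo wins 4–3.
Beacon vs Citadel: Beacon wins 4–3.
Granite vs Delta: Delta wins 4–3.
Granite vs Apollo: Apollo wins 4–3.
Granite vs Citadel: Citadel wins 6–1.
Delta vs Apollo: Delta wins 5–2.
Delta vs Citadel: Delta wins 4–3.
Apollo vs Citadel: Citadel wins 4–3.
Delta beats each rival — Forge (4–3), Beacon (4–3), Granite (4–3), Apollo (5–2), Citadel (4–3) — so Delta is the Condorcet winner.

Delta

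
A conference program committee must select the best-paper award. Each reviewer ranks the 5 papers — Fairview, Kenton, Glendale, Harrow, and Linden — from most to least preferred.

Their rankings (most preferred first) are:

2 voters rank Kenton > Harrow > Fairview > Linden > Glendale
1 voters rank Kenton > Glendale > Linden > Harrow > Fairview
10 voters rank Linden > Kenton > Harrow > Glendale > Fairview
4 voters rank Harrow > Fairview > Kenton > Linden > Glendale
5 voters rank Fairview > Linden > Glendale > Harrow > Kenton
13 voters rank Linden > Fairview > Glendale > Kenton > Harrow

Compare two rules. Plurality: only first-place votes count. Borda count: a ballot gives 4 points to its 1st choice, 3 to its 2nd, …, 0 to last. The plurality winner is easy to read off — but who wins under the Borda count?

Linden

Plurality first-place counts: Fairview 5, Kenton 3, Glendale 0, Harrow 4, Linden 23 → Linden.
Borda totals: Fairview 75, Kenton 63, Glendale 49, Harrow 48, Linden 115 → Linden.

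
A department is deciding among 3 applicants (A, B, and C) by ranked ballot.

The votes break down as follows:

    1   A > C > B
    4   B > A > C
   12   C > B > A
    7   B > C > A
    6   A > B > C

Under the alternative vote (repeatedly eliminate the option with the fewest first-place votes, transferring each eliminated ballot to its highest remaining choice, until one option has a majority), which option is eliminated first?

A

Round 1: C 12, B 11, A 7. A has the fewest and is eliminated.
Round 2: B 17, C 13. B has a majority.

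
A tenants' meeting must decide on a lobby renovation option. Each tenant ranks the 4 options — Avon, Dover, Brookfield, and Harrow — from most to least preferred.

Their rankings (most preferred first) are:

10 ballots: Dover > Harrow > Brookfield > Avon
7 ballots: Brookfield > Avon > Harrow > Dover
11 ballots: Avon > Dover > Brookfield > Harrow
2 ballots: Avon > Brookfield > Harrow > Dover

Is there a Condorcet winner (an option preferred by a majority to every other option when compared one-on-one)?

Head-to-head results (30 voters total):
Avon vs Dover: Avon wins 20–10.
Avon vs Brookfield: Brookfield wins 17–13.
Avon vs Harrow: Avon wins 20–10.
Dover vs Brookfield: Dover wins 21–9.
Dover vs Harrow: Dover wins 21–9.
Brookfield vs Harrow: Brookfield wins 20–10.
No candidate beats all others: Avon beats Dover beats Brookfield beats Avon, a majority cycle.

No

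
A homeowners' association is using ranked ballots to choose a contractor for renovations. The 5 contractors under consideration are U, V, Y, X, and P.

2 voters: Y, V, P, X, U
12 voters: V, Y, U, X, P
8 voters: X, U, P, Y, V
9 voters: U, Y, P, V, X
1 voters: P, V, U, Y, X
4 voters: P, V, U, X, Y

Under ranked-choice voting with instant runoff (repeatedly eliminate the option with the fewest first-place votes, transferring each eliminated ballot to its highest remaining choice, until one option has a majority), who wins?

V

Round 1: V 12, U 9, X 8, P 5, Y 2. Y has the fewest and is eliminated.
Round 2: V 14, U 9, X 8, P 5. P has the fewest and is eliminated.
Round 3: V 19, U 9, X 8. V has a majority.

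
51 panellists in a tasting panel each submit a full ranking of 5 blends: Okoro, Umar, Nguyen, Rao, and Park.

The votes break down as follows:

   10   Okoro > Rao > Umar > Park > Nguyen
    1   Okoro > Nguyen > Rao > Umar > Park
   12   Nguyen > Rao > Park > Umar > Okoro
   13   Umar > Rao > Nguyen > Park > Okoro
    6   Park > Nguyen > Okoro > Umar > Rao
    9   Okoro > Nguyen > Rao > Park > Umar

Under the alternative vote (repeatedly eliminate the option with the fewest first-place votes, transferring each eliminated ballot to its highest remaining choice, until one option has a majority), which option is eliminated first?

Rao

Round 1: Okoro 20, Umar 13, Nguyen 12, Park 6, Rao 0. Rao has the fewest and is eliminated.
Round 2: Okoro 20, Umar 13, Nguyen 12, Park 6. Park has the fewest and is eliminated.
Round 3: Okoro 20, Nguyen 18, Umar 13. Umar has the fewest and is eliminated.
Round 4: Nguyen 31, Okoro 20. Nguyen has a majority.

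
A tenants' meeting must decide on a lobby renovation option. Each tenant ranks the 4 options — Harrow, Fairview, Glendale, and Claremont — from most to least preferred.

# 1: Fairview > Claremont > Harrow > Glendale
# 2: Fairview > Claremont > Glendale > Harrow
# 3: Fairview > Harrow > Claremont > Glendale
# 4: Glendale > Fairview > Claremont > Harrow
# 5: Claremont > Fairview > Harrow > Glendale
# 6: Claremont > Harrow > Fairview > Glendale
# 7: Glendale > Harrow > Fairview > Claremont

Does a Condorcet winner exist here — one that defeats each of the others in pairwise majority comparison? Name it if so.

Fairview

Head-to-head results (7 voters total):
Harrow vs Fairview: Fairview wins 5–2.
Harrow vs Glendale: Harrow wins 4–3.
Harrow vs Claremont: Claremont wins 5–2.
Fairview vs Glendale: Fairview wins 5–2.
Fairview vs Claremont: Fairview wins 5–2.
Glendale vs Claremont: Claremont wins 5–2.
Fairview beats each rival — Harrow (5–2), Glendale (5–2), Claremont (5–2) — so Fairview is the Condorcet winner.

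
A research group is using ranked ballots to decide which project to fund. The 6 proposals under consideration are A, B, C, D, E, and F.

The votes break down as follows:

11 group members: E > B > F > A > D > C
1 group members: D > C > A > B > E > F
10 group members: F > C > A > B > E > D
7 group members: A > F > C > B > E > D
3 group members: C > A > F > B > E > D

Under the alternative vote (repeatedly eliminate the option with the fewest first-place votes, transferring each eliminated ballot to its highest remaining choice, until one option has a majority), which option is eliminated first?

B

Round 1: E 11, F 10, A 7, C 3, D 1, B 0. B has the fewest and is eliminated.
Round 2: E 11, F 10, A 7, C 3, D 1. D has the fewest and is eliminated.
Round 3: E 11, F 10, A 7, C 4. C has the fewest and is eliminated.
Round 4: A 11, E 11, F 10. F has the fewest and is eliminated.
Round 5: A 21, E 11. A has a majority.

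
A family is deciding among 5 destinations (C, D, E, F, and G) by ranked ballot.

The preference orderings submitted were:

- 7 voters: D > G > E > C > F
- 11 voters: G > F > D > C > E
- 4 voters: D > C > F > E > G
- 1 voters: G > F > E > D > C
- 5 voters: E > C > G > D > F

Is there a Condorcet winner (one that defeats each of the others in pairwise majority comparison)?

Yes

Head-to-head results (28 voters total):
C vs D: D wins 23–5.
C vs E: C wins 15–13.
C vs F: C wins 16–12.
C vs G: G wins 19–9.
D vs E: D wins 22–6.
D vs F: D wins 16–12.
D vs G: G wins 17–11.
E vs F: F wins 16–12.
E vs G: G wins 19–9.
F vs G: G wins 24–4.
G beats each rival — C (19–9), D (17–11), E (19–9), F (24–4) — so G is the Condorcet winner.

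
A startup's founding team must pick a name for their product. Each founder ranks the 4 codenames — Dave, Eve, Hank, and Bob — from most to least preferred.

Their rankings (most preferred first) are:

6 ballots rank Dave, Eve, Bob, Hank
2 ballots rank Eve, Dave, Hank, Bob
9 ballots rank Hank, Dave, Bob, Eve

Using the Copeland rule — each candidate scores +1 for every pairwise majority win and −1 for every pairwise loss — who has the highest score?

Hank

Pairwise results:
  Dave vs Eve: Dave wins 15–2.
  Dave vs Hank: Hank wins 9–8.
  Dave vs Bob: Dave wins 17–0.
  Eve vs Hank: Hank wins 9–8.
  Eve vs Bob: Bob wins 9–8.
  Hank vs Bob: Hank wins 11–6.
Copeland scores (wins − losses):
  Dave: 2 − 1 = 1
  Eve: 0 − 3 = -3
  Hank: 3 − 0 = 3
  Bob: 1 − 2 = -1
Hank has the best Copeland score.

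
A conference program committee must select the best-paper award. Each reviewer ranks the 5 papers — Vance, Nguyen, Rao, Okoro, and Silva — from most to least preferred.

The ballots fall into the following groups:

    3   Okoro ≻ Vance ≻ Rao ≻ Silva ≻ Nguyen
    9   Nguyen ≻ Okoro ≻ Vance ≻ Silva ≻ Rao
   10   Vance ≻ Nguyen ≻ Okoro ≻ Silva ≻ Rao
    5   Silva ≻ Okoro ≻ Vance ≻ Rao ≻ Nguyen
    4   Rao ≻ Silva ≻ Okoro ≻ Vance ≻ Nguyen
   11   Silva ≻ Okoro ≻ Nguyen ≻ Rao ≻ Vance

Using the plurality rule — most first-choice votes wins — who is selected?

First-place vote totals:
  Vance: 10
  Nguyen: 9
  Rao: 4
  Okoro: 3
  Silva: 16
Silva has the most first-place votes.

Silva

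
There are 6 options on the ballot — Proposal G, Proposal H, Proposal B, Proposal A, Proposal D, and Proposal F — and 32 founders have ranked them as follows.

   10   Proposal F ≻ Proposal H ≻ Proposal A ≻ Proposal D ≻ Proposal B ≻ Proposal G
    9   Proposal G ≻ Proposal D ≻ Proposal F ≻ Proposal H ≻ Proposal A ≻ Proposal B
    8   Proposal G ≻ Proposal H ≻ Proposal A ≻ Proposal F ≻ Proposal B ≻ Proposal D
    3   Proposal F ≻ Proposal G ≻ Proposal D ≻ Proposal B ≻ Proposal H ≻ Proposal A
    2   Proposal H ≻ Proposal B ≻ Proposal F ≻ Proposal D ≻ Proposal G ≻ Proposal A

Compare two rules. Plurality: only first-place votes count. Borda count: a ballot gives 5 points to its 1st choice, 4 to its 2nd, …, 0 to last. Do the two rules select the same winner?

Plurality first-place counts: Proposal G 17, Proposal H 2, Proposal B 0, Proposal A 0, Proposal D 0, Proposal F 13 → Proposal G.
Borda totals: Proposal G 99, Proposal H 103, Proposal B 32, Proposal A 63, Proposal D 69, Proposal F 114 → Proposal F.
The two rules disagree: plurality picks Proposal G, Borda picks Proposal F.

No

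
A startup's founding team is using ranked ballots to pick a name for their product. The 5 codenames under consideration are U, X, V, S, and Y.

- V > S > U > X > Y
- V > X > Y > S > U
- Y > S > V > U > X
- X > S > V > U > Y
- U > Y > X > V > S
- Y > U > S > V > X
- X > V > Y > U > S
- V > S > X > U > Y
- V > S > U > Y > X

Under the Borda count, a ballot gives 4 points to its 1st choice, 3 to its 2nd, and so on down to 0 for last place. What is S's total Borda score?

Borda scores:
  U: 2 + 0 + 1 + 1 + 4 + 3 + 1 + 1 + 2 = 15
  X: 1 + 3 + 0 + 4 + 2 + 0 + 4 + 2 + 0 = 16
  V: 4 + 4 + 2 + 2 + 1 + 1 + 3 + 4 + 4 = 25
  S: 3 + 1 + 3 + 3 + 0 + 2 + 0 + 3 + 3 = 18
  Y: 0 + 2 + 4 + 0 + 3 + 4 + 2 + 0 + 1 = 16

18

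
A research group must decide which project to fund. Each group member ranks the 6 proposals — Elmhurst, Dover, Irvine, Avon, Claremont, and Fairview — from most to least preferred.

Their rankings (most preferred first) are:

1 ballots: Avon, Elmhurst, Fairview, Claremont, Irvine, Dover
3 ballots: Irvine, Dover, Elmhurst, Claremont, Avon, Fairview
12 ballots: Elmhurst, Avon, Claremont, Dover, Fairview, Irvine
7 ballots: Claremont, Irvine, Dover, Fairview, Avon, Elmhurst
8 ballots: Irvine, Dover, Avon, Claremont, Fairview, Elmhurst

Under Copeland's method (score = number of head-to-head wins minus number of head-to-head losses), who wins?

Irvine

Pairwise results:
  Elmhurst vs Dover: Dover wins 18–13.
  Elmhurst vs Irvine: Irvine wins 18–13.
  Elmhurst vs Avon: Avon wins 16–15.
  Elmhurst vs Claremont: Elmhurst wins 16–15.
  Elmhurst vs Fairview: Elmhurst wins 16–15.
  Dover vs Irvine: Irvine wins 19–12.
  Dover vs Avon: Dover wins 18–13.
  Dover vs Claremont: Claremont wins 20–11.
  Dover vs Fairview: Dover wins 30–1.
  Irvine vs Avon: Irvine wins 18–13.
  Irvine vs Claremont: Claremont wins 20–11.
  Irvine vs Fairview: Irvine wins 18–13.
  Avon vs Claremont: Avon wins 21–10.
  Avon vs Fairview: Avon wins 24–7.
  Claremont vs Fairview: Claremont wins 30–1.
Copeland scores (wins − losses):
  Elmhurst: 2 − 3 = -1
  Dover: 3 − 2 = 1
  Irvine: 4 − 1 = 3
  Avon: 3 − 2 = 1
  Claremont: 3 − 2 = 1
  Fairview: 0 − 5 = -5
Irvine has the best Copeland score.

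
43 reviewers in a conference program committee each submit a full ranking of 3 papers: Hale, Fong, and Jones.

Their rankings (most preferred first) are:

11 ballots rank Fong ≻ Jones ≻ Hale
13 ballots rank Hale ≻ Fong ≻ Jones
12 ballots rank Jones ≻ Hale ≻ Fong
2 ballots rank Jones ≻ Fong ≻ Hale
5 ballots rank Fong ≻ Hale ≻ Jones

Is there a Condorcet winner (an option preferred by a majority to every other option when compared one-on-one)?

No

Head-to-head results (43 voters total):
Hale vs Fong: Hale wins 25–18.
Hale vs Jones: Jones wins 25–18.
Fong vs Jones: Fong wins 29–14.
No candidate beats all others: Hale beats Fong beats Jones beats Hale, a majority cycle.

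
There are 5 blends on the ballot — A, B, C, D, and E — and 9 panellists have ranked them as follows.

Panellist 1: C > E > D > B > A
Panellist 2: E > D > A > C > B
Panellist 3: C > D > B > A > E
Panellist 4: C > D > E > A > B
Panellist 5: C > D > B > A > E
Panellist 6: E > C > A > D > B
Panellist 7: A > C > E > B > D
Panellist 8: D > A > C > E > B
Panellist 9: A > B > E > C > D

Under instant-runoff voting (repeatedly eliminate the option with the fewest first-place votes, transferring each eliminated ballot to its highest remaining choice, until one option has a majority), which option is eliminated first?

Round 1: C 4, A 2, E 2, D 1, B 0. B has the fewest and is eliminated.
Round 2: C 4, A 2, E 2, D 1. D has the fewest and is eliminated.
Round 3: C 4, A 3, E 2. E has the fewest and is eliminated.
Round 4: C 5, A 4. C has a majority.

B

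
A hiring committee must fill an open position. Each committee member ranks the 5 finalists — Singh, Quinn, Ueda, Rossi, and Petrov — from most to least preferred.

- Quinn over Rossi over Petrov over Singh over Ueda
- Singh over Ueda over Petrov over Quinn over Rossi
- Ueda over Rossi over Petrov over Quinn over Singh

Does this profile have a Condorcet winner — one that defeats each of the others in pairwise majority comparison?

Head-to-head results (3 voters total):
Singh vs Quinn: Quinn wins 2–1.
Singh vs Ueda: Singh wins 2–1.
Singh vs Rossi: Rossi wins 2–1.
Singh vs Petrov: Petrov wins 2–1.
Quinn vs Ueda: Ueda wins 2–1.
Quinn vs Rossi: Quinn wins 2–1.
Quinn vs Petrov: Petrov wins 2–1.
Ueda vs Rossi: Ueda wins 2–1.
Ueda vs Petrov: Ueda wins 2–1.
Rossi vs Petrov: Rossi wins 2–1.
No candidate beats all others: Singh beats Ueda beats Quinn beats Singh, a majority cycle.

No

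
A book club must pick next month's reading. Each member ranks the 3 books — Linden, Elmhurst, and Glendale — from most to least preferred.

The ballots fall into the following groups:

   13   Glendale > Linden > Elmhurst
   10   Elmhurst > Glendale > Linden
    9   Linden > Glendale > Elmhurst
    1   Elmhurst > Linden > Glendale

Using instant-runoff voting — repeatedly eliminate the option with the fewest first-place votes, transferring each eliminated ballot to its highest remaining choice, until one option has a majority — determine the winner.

Round 1: Glendale 13, Elmhurst 11, Linden 9. Linden has the fewest and is eliminated.
Round 2: Glendale 22, Elmhurst 11. Glendale has a majority.

Glendale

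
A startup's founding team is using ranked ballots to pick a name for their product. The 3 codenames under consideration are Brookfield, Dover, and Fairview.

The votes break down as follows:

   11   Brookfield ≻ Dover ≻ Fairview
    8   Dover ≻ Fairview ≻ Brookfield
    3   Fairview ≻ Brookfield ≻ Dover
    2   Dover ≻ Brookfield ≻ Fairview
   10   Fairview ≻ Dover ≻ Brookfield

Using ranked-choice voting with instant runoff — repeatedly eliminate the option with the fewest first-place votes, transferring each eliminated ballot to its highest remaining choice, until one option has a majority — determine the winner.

Fairview

Round 1: Fairview 13, Brookfield 11, Dover 10. Dover has the fewest and is eliminated.
Round 2: Fairview 21, Brookfield 13. Fairview has a majority.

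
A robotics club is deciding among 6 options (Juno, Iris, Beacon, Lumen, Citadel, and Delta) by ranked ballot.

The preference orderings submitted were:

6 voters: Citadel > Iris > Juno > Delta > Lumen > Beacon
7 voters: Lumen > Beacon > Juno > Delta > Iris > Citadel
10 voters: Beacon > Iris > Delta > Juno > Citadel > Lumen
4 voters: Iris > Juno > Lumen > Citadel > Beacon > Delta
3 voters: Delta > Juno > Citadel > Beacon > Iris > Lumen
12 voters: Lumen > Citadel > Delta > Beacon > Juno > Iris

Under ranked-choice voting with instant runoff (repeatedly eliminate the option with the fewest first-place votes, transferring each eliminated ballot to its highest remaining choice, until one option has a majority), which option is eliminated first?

Round 1: Lumen 19, Beacon 10, Citadel 6, Iris 4, Delta 3, Juno 0. Juno has the fewest and is eliminated.
Round 2: Lumen 19, Beacon 10, Citadel 6, Iris 4, Delta 3. Delta has the fewest and is eliminated.
Round 3: Lumen 19, Beacon 10, Citadel 9, Iris 4. Iris has the fewest and is eliminated.
Round 4: Lumen 23, Beacon 10, Citadel 9. Lumen has a majority.

Juno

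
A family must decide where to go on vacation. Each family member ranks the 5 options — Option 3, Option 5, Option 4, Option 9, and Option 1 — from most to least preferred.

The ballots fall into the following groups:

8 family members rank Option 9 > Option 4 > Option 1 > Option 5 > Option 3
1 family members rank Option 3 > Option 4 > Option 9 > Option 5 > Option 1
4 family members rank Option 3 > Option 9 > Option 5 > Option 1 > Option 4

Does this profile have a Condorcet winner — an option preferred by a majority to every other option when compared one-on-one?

Yes

Head-to-head results (13 voters total):
Option 3 vs Option 5: Option 5 wins 8–5.
Option 3 vs Option 4: Option 4 wins 8–5.
Option 3 vs Option 9: Option 9 wins 8–5.
Option 3 vs Option 1: Option 1 wins 8–5.
Option 5 vs Option 4: Option 4 wins 9–4.
Option 5 vs Option 9: Option 9 wins 13–0.
Option 5 vs Option 1: Option 1 wins 8–5.
Option 4 vs Option 9: Option 9 wins 12–1.
Option 4 vs Option 1: Option 4 wins 9–4.
Option 9 vs Option 1: Option 9 wins 13–0.
Option 9 beats each rival — Option 3 (8–5), Option 5 (13–0), Option 4 (12–1), Option 1 (13–0) — so Option 9 is the Condorcet winner.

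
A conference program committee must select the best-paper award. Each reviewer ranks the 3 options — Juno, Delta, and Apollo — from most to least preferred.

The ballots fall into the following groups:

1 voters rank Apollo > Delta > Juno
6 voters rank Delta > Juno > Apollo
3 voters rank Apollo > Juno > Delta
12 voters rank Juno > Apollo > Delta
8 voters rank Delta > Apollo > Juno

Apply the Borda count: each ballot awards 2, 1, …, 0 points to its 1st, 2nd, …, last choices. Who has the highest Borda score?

Juno

Borda scores:
  Juno: 0 + 6·1 + 3·1 + 12·2 + 8·0 = 33
  Delta: 1 + 6·2 + 3·0 + 12·0 + 8·2 = 29
  Apollo: 2 + 6·0 + 3·2 + 12·1 + 8·1 = 28
Juno has the highest total.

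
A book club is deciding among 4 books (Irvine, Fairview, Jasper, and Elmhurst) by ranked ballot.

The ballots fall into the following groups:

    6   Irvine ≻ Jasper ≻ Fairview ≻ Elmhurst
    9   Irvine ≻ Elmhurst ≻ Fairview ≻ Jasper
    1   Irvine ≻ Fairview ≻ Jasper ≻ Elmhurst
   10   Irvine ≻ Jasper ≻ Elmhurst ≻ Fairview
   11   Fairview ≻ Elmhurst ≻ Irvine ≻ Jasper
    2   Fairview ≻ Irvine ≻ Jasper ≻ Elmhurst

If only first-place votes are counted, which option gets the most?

First-place vote totals:
  Irvine: 26
  Fairview: 13
  Jasper: 0
  Elmhurst: 0
Irvine has the most first-place votes.

Irvine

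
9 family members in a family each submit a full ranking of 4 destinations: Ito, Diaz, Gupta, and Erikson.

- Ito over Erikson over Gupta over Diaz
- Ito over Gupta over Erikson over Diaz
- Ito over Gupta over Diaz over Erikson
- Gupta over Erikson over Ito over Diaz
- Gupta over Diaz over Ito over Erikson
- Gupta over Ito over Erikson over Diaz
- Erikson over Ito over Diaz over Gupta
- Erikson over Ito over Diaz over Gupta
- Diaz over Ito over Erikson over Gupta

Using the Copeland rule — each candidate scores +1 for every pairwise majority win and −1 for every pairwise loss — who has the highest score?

Ito

Pairwise results:
  Ito vs Diaz: Ito wins 7–2.
  Ito vs Gupta: Ito wins 6–3.
  Ito vs Erikson: Ito wins 6–3.
  Diaz vs Gupta: Gupta wins 6–3.
  Diaz vs Erikson: Erikson wins 6–3.
  Gupta vs Erikson: Gupta wins 5–4.
Copeland scores (wins − losses):
  Ito: 3 − 0 = 3
  Diaz: 0 − 3 = -3
  Gupta: 2 − 1 = 1
  Erikson: 1 − 2 = -1
Ito has the best Copeland score.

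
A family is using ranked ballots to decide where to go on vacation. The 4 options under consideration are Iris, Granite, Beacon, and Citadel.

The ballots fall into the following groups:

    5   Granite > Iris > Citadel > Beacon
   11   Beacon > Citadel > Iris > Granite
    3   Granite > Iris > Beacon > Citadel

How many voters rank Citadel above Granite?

Ballots ranking Citadel above Granite: 11.
Ballots ranking Granite above Citadel: 5+3 = 8.
So 11 of 19 voters prefer Citadel to Granite.

11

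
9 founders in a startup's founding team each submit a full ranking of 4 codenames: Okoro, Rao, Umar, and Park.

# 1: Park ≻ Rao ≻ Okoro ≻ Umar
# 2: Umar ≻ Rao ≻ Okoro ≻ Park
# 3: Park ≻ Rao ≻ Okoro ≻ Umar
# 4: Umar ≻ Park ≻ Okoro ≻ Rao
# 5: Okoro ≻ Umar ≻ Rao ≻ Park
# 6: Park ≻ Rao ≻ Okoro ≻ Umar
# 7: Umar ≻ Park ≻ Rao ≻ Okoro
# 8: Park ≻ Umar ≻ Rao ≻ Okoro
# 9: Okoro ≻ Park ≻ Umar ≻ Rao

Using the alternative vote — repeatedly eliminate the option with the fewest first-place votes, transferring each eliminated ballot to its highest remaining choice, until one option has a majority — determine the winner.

Park

Round 1: Park 4, Umar 3, Okoro 2, Rao 0. Rao has the fewest and is eliminated.
Round 2: Park 4, Umar 3, Okoro 2. Okoro has the fewest and is eliminated.
Round 3: Park 5, Umar 4. Park has a majority.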